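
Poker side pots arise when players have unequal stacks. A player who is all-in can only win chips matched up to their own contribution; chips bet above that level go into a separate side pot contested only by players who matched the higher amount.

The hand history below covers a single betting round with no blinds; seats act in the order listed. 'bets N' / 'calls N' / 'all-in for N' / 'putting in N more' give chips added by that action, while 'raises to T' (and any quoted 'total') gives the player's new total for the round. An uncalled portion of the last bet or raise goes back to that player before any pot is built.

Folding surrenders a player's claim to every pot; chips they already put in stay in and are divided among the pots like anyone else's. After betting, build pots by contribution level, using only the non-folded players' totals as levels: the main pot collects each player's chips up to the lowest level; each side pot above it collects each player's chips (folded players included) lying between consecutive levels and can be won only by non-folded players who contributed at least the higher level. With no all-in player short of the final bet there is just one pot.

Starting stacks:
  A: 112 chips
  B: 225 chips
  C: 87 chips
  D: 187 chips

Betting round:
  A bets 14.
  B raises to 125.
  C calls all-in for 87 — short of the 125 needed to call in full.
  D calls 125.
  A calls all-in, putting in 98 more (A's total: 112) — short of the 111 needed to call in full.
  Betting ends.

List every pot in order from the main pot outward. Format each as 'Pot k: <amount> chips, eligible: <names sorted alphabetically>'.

Pot 1: 348 chips, eligible: A, B, C, D
Pot 2: 75 chips, eligible: A, B, D
Pot 3: 26 chips, eligible: B, D

Derivation:
Contributions: A=112, B=125, C=87, D=125
Pot levels (distinct totals of non-folded players): 87, 112, 125
Layer 1-87: 87 each from A, B, C, D = 87*4 = 348 chips; eligible A, B, C, D
Layer 88-112: 25 each from A, B, D = 25*3 = 75 chips; eligible A, B, D
Layer 113-125: 13 each from B, D = 13*2 = 26 chips; eligible B, D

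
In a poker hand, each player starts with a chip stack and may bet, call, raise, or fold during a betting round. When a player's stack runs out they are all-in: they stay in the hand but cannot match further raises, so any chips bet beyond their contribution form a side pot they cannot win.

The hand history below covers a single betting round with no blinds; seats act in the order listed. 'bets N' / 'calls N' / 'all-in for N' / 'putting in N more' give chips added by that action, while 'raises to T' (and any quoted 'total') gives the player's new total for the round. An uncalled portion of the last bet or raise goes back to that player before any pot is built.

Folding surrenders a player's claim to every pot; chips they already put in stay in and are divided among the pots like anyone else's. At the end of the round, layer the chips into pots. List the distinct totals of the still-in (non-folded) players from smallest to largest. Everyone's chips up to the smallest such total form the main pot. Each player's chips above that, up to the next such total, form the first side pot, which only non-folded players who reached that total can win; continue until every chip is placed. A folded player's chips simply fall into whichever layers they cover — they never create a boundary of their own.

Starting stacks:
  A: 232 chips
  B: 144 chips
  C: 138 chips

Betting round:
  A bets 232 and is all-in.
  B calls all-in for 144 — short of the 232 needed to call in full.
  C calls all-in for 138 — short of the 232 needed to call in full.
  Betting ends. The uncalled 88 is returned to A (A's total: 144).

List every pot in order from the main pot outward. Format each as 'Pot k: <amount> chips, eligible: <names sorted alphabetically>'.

Pot 1: 414 chips, eligible: A, B, C
Pot 2: 12 chips, eligible: A, B

Derivation:
Contributions (after 88 returned to A): A=144, B=144, C=138
Pot levels (distinct totals of non-folded players): 138, 144
Layer 1-138: 138 each from A, B, C = 138*3 = 414 chips; eligible A, B, C
Layer 139-144: 6 each from A, B = 6*2 = 12 chips; eligible A, B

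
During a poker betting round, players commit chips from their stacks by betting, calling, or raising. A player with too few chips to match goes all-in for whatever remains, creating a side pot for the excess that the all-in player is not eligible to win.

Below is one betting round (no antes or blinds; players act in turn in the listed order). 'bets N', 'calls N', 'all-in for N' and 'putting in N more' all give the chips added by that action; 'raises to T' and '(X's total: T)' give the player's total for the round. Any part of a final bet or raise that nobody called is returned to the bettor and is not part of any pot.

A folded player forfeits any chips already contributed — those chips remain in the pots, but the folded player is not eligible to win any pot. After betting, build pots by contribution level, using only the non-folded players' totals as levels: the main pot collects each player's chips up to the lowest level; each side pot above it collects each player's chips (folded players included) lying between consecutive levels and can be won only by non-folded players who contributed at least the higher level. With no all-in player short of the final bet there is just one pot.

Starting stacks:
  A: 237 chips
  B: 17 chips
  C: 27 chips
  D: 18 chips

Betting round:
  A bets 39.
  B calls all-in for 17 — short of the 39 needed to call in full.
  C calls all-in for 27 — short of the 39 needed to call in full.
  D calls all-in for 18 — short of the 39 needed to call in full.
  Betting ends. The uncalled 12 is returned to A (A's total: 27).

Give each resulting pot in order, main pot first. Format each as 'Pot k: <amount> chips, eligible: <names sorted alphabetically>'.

Pot 1: 68 chips, eligible: A, B, C, D
Pot 2: 3 chips, eligible: A, C, D
Pot 3: 18 chips, eligible: A, C

Derivation:
Contributions (after 12 returned to A): A=27, B=17, C=27, D=18
Pot levels (distinct totals of non-folded players): 17, 18, 27
Layer 1-17: 17 each from A, B, C, D = 17*4 = 68 chips; eligible A, B, C, D
Layer 18-18: 1 each from A, C, D = 1*3 = 3 chips; eligible A, C, D
Layer 19-27: 9 each from A, C = 9*2 = 18 chips; eligible A, C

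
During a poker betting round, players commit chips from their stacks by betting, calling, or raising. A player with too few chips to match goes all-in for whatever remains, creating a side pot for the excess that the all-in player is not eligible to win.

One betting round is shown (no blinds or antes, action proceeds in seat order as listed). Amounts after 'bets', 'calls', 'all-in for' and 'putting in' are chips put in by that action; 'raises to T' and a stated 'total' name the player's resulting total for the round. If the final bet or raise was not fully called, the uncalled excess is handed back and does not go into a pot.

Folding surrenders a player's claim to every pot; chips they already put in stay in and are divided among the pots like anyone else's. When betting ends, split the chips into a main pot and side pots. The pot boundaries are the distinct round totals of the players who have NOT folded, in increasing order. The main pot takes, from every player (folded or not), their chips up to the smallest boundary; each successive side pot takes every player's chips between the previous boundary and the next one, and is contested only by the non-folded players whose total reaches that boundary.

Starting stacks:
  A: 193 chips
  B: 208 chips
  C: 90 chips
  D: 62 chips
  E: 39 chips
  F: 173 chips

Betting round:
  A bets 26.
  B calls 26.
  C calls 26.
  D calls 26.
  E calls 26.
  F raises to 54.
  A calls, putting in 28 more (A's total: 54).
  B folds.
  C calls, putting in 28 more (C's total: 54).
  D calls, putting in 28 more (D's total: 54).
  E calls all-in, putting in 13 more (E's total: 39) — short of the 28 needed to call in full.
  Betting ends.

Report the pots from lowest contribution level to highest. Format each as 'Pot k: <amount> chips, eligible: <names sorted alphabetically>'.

Contributions: A=54, B=26, C=54, D=54, E=39, F=54
Folded: B
Pot levels (distinct totals of non-folded players): 39, 54
Layer 1-39: A 39 + B 26 + C 39 + D 39 + E 39 + F 39 = 221 chips; eligible A, C, D, E, F
Layer 40-54: 15 each from A, C, D, F = 15*4 = 60 chips; eligible A, C, D, F

Pot 1: 221 chips, eligible: A, C, D, E, F
Pot 2: 60 chips, eligible: A, C, D, F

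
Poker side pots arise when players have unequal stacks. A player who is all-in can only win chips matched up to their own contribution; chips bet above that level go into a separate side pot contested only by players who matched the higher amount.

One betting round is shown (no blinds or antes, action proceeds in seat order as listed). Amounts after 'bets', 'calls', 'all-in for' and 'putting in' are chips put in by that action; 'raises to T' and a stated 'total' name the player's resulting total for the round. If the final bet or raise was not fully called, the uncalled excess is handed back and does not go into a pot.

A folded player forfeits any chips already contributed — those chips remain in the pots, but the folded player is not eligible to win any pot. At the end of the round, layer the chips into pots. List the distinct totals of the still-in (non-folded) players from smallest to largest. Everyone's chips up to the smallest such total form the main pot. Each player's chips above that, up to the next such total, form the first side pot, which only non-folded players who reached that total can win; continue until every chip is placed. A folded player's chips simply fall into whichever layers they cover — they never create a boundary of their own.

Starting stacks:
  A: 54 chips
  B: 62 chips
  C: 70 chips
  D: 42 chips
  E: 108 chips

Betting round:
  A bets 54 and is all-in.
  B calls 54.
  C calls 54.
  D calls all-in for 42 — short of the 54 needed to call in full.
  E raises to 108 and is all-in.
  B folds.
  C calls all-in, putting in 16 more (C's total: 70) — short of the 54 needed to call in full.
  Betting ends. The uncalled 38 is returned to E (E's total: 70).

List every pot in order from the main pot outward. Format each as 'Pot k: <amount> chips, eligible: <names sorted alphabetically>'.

Contributions (after 38 returned to E): A=54, B=54, C=70, D=42, E=70
Folded: B
Pot levels (distinct totals of non-folded players): 42, 54, 70
Layer 1-42: 42 each from A, B, C, D, E = 42*5 = 210 chips; eligible A, C, D, E
Layer 43-54: 12 each from A, B, C, E = 12*4 = 48 chips; eligible A, C, E
Layer 55-70: 16 each from C, E = 16*2 = 32 chips; eligible C, E

Pot 1: 210 chips, eligible: A, C, D, E
Pot 2: 48 chips, eligible: A, C, E
Pot 3: 32 chips, eligible: C, E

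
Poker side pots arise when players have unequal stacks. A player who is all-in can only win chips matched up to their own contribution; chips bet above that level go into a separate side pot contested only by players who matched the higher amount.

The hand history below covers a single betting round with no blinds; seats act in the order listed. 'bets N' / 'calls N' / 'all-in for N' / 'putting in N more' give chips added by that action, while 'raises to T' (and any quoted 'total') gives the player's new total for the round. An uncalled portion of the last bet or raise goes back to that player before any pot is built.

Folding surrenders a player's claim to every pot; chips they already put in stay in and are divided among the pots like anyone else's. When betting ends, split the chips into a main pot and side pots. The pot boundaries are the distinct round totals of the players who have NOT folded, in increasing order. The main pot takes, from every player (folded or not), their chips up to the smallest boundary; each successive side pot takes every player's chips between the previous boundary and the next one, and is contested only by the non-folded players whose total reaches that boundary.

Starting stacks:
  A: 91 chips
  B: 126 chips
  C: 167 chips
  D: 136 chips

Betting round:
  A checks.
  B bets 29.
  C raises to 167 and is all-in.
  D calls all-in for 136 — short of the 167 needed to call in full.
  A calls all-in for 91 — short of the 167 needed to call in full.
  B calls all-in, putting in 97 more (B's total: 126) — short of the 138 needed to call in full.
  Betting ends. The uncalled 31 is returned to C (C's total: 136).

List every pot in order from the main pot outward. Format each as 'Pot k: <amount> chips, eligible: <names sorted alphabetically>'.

Contributions (after 31 returned to C): A=91, B=126, C=136, D=136
Pot levels (distinct totals of non-folded players): 91, 126, 136
Layer 1-91: 91 each from A, B, C, D = 91*4 = 364 chips; eligible A, B, C, D
Layer 92-126: 35 each from B, C, D = 35*3 = 105 chips; eligible B, C, D
Layer 127-136: 10 each from C, D = 10*2 = 20 chips; eligible C, D

Pot 1: 364 chips, eligible: A, B, C, D
Pot 2: 105 chips, eligible: B, C, D
Pot 3: 20 chips, eligible: C, D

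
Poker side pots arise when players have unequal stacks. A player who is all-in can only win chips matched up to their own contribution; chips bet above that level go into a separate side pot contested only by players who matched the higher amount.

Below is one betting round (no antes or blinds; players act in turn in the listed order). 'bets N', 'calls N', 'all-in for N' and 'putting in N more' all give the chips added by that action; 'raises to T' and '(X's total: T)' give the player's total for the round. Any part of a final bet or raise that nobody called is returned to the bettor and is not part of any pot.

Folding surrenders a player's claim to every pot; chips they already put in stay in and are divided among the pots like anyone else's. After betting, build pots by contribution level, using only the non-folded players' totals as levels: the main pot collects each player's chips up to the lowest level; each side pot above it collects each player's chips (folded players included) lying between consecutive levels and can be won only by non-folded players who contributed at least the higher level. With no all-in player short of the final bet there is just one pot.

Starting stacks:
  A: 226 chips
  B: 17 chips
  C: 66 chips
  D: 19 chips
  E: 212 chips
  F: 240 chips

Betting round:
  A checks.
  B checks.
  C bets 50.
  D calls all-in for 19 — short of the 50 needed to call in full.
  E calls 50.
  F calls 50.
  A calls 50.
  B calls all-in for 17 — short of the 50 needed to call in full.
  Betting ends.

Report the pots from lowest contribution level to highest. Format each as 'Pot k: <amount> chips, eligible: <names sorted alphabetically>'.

Contributions: A=50, B=17, C=50, D=19, E=50, F=50
Pot levels (distinct totals of non-folded players): 17, 19, 50
Layer 1-17: 17 each from A, B, C, D, E, F = 17*6 = 102 chips; eligible A, B, C, D, E, F
Layer 18-19: 2 each from A, C, D, E, F = 2*5 = 10 chips; eligible A, C, D, E, F
Layer 20-50: 31 each from A, C, E, F = 31*4 = 124 chips; eligible A, C, E, F

Pot 1: 102 chips, eligible: A, B, C, D, E, F
Pot 2: 10 chips, eligible: A, C, D, E, F
Pot 3: 124 chips, eligible: A, C, E, F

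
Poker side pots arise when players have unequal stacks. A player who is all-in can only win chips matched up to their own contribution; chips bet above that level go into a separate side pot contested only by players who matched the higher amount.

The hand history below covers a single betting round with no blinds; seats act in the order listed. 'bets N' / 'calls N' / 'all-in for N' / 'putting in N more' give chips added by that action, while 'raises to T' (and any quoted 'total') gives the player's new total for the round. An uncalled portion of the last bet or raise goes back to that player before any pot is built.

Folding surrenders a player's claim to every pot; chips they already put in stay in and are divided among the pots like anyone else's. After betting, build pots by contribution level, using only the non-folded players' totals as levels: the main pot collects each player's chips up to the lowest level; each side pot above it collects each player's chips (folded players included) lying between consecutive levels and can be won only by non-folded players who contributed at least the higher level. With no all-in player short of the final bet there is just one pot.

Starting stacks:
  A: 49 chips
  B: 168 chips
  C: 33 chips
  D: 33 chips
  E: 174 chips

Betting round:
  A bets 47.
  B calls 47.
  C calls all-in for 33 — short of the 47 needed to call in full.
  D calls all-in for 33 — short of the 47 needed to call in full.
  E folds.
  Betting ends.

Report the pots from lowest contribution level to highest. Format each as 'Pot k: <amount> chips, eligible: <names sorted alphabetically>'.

Contributions: A=47, B=47, C=33, D=33
Folded: E
Pot levels (distinct totals of non-folded players): 33, 47
Layer 1-33: 33 each from A, B, C, D = 33*4 = 132 chips; eligible A, B, C, D
Layer 34-47: 14 each from A, B = 14*2 = 28 chips; eligible A, B

Pot 1: 132 chips, eligible: A, B, C, D
Pot 2: 28 chips, eligible: A, B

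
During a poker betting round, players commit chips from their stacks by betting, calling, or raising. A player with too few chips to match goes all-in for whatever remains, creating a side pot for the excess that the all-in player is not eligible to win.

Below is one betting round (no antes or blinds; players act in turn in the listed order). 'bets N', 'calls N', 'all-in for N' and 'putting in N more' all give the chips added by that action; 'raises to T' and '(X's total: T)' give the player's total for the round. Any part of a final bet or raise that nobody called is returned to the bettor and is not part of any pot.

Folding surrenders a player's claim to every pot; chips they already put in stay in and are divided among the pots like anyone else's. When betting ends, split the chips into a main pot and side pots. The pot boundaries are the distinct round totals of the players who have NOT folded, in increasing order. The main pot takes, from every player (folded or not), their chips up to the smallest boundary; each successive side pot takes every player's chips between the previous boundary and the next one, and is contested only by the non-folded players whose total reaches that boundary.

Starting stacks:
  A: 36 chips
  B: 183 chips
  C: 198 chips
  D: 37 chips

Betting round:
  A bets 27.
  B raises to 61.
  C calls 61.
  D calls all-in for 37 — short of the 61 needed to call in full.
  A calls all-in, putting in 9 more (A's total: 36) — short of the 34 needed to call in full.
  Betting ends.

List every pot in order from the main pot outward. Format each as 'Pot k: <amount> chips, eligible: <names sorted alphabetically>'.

Pot 1: 144 chips, eligible: A, B, C, D
Pot 2: 3 chips, eligible: B, C, D
Pot 3: 48 chips, eligible: B, C

Derivation:
Contributions: A=36, B=61, C=61, D=37
Pot levels (distinct totals of non-folded players): 36, 37, 61
Layer 1-36: 36 each from A, B, C, D = 36*4 = 144 chips; eligible A, B, C, D
Layer 37-37: 1 each from B, C, D = 1*3 = 3 chips; eligible B, C, D
Layer 38-61: 24 each from B, C = 24*2 = 48 chips; eligible B, C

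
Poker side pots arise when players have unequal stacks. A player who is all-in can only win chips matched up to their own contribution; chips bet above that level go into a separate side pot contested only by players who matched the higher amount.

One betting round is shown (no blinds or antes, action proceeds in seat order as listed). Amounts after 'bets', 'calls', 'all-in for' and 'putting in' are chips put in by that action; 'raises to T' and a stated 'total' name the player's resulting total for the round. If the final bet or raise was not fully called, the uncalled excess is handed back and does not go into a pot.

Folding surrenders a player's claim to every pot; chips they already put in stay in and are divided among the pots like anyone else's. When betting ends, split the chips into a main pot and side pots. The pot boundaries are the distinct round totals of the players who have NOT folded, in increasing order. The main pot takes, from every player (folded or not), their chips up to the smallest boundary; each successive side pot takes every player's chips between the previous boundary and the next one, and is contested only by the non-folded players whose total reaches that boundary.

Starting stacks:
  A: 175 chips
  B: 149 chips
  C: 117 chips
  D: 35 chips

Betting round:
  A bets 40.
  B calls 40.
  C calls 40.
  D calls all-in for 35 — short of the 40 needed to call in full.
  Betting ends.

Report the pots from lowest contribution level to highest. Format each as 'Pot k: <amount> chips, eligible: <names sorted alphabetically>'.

Contributions: A=40, B=40, C=40, D=35
Pot levels (distinct totals of non-folded players): 35, 40
Layer 1-35: 35 each from A, B, C, D = 35*4 = 140 chips; eligible A, B, C, D
Layer 36-40: 5 each from A, B, C = 5*3 = 15 chips; eligible A, B, C

Pot 1: 140 chips, eligible: A, B, C, D
Pot 2: 15 chips, eligible: A, B, C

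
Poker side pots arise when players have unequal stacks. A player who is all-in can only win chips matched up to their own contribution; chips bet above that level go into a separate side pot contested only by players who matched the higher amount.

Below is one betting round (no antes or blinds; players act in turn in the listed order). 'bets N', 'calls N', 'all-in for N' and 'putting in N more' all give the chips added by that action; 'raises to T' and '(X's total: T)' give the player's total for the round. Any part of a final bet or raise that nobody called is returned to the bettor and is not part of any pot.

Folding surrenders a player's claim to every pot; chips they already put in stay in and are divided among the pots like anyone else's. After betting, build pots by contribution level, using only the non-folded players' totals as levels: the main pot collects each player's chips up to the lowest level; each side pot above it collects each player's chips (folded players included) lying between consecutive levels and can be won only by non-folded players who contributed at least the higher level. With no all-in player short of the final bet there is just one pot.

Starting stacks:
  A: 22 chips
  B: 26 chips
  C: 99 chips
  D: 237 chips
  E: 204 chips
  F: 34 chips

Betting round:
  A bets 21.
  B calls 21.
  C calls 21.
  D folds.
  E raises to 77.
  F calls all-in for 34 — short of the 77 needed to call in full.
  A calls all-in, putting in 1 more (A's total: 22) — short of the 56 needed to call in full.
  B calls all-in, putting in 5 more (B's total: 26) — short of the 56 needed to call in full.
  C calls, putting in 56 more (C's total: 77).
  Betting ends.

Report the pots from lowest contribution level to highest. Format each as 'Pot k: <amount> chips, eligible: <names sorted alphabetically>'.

Pot 1: 110 chips, eligible: A, B, C, E, F
Pot 2: 16 chips, eligible: B, C, E, F
Pot 3: 24 chips, eligible: C, E, F
Pot 4: 86 chips, eligible: C, E

Derivation:
Contributions: A=22, B=26, C=77, E=77, F=34
Folded: D
Pot levels (distinct totals of non-folded players): 22, 26, 34, 77
Layer 1-22: 22 each from A, B, C, E, F = 22*5 = 110 chips; eligible A, B, C, E, F
Layer 23-26: 4 each from B, C, E, F = 4*4 = 16 chips; eligible B, C, E, F
Layer 27-34: 8 each from C, E, F = 8*3 = 24 chips; eligible C, E, F
Layer 35-77: 43 each from C, E = 43*2 = 86 chips; eligible C, E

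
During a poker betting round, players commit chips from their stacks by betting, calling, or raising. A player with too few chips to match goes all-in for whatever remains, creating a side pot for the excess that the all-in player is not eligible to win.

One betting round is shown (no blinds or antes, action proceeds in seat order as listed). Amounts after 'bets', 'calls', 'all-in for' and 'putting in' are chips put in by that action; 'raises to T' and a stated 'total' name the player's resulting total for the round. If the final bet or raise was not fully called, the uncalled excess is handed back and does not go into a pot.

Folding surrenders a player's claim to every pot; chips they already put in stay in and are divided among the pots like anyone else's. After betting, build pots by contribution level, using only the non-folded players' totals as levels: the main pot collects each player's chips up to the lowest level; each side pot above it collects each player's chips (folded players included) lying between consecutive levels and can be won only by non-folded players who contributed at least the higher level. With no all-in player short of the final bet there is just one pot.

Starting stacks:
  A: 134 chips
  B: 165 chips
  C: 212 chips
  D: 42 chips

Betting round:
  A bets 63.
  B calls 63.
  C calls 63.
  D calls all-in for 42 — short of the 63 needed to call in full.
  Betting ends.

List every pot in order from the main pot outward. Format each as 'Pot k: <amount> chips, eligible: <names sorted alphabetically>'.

Contributions: A=63, B=63, C=63, D=42
Pot levels (distinct totals of non-folded players): 42, 63
Layer 1-42: 42 each from A, B, C, D = 42*4 = 168 chips; eligible A, B, C, D
Layer 43-63: 21 each from A, B, C = 21*3 = 63 chips; eligible A, B, C

Pot 1: 168 chips, eligible: A, B, C, D
Pot 2: 63 chips, eligible: A, B, C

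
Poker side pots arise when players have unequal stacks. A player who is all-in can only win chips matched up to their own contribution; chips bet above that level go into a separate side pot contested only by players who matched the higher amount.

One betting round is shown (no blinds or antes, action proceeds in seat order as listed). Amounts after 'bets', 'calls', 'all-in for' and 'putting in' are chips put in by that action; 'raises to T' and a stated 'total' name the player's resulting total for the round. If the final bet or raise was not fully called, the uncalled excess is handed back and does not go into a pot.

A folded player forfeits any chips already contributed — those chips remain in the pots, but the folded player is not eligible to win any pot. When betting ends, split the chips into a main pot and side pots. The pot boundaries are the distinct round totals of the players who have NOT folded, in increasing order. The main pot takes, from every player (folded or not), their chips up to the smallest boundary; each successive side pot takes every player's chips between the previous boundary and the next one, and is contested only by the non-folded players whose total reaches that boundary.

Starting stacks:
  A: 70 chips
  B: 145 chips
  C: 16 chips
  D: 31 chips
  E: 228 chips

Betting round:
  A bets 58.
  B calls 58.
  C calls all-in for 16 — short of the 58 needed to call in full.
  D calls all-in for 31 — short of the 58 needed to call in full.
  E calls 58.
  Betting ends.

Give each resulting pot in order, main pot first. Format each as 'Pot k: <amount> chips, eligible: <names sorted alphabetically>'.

Contributions: A=58, B=58, C=16, D=31, E=58
Pot levels (distinct totals of non-folded players): 16, 31, 58
Layer 1-16: 16 each from A, B, C, D, E = 16*5 = 80 chips; eligible A, B, C, D, E
Layer 17-31: 15 each from A, B, D, E = 15*4 = 60 chips; eligible A, B, D, E
Layer 32-58: 27 each from A, B, E = 27*3 = 81 chips; eligible A, B, E

Pot 1: 80 chips, eligible: A, B, C, D, E
Pot 2: 60 chips, eligible: A, B, D, E
Pot 3: 81 chips, eligible: A, B, E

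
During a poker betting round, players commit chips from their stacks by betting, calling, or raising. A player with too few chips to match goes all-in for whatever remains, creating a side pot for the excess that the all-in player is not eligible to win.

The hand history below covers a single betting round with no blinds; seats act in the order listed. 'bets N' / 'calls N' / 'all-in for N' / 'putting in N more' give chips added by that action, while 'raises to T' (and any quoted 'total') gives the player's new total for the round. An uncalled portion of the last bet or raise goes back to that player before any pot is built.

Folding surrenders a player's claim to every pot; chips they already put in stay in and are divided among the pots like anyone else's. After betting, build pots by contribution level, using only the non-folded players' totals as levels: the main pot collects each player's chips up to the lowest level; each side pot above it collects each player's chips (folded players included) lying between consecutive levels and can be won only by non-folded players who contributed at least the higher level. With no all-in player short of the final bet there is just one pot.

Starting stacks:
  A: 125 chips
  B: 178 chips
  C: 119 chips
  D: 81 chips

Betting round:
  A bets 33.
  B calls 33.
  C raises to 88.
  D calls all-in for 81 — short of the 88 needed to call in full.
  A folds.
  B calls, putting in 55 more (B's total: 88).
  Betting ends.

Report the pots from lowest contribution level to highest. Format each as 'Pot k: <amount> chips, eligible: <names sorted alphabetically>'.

Contributions: A=33, B=88, C=88, D=81
Folded: A
Pot levels (distinct totals of non-folded players): 81, 88
Layer 1-81: A 33 + B 81 + C 81 + D 81 = 276 chips; eligible B, C, D
Layer 82-88: 7 each from B, C = 7*2 = 14 chips; eligible B, C

Pot 1: 276 chips, eligible: B, C, D
Pot 2: 14 chips, eligible: B, C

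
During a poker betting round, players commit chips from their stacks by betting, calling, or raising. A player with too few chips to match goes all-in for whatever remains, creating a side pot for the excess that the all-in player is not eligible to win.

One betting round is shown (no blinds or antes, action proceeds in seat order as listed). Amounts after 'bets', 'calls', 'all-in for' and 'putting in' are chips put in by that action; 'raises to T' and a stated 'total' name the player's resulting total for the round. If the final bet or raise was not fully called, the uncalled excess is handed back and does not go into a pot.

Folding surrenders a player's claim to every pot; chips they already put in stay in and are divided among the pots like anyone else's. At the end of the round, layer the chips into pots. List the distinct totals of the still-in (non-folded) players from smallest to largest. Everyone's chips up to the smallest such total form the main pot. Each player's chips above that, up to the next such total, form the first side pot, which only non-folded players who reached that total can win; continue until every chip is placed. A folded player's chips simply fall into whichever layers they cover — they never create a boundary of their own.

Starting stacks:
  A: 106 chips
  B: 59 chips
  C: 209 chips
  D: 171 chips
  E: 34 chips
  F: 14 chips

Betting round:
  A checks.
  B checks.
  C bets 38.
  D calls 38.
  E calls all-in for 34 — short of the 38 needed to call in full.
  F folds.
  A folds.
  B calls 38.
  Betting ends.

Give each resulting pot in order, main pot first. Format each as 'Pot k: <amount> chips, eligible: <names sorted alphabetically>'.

Pot 1: 136 chips, eligible: B, C, D, E
Pot 2: 12 chips, eligible: B, C, D

Derivation:
Contributions: B=38, C=38, D=38, E=34
Folded: A, F
Pot levels (distinct totals of non-folded players): 34, 38
Layer 1-34: 34 each from B, C, D, E = 34*4 = 136 chips; eligible B, C, D, E
Layer 35-38: 4 each from B, C, D = 4*3 = 12 chips; eligible B, C, D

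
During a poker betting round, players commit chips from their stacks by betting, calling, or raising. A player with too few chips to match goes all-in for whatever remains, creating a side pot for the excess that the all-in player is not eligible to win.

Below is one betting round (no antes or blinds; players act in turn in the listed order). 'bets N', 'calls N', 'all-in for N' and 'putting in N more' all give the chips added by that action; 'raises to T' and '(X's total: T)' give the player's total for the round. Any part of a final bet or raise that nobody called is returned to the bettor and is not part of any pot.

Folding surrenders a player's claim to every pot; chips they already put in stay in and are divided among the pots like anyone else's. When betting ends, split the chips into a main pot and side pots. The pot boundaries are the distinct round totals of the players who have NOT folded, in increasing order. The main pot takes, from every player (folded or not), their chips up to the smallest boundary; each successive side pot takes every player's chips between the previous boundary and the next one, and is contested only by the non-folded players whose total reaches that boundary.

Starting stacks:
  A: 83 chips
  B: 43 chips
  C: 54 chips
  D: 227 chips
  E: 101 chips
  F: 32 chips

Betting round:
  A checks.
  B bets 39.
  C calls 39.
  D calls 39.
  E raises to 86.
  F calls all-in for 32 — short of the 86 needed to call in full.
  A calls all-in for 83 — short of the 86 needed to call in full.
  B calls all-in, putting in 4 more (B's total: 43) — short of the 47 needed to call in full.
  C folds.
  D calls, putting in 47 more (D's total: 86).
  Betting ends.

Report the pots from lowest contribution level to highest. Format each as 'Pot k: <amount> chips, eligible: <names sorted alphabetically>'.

Pot 1: 192 chips, eligible: A, B, D, E, F
Pot 2: 51 chips, eligible: A, B, D, E
Pot 3: 120 chips, eligible: A, D, E
Pot 4: 6 chips, eligible: D, E

Derivation:
Contributions: A=83, B=43, C=39, D=86, E=86, F=32
Folded: C
Pot levels (distinct totals of non-folded players): 32, 43, 83, 86
Layer 1-32: 32 each from A, B, C, D, E, F = 32*6 = 192 chips; eligible A, B, D, E, F
Layer 33-43: A 11 + B 11 + C 7 + D 11 + E 11 = 51 chips; eligible A, B, D, E
Layer 44-83: 40 each from A, D, E = 40*3 = 120 chips; eligible A, D, E
Layer 84-86: 3 each from D, E = 3*2 = 6 chips; eligible D, E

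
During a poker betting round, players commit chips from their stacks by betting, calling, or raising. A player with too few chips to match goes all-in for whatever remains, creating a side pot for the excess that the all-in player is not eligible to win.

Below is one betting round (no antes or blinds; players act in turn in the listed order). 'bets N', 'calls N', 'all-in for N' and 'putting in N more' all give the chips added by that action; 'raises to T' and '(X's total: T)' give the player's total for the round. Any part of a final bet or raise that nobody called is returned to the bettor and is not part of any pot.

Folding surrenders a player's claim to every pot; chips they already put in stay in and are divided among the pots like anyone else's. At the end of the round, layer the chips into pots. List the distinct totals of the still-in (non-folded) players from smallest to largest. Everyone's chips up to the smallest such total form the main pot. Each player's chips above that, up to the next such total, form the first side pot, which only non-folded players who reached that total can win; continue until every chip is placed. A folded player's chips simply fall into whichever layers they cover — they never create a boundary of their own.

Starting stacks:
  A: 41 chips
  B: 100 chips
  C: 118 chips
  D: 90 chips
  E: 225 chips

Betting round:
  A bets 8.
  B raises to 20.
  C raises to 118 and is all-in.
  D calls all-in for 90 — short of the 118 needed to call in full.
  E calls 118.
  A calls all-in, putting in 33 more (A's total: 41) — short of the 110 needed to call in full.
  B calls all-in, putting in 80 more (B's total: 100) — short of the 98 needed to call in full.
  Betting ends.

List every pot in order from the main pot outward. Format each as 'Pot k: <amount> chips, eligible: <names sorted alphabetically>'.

Pot 1: 205 chips, eligible: A, B, C, D, E
Pot 2: 196 chips, eligible: B, C, D, E
Pot 3: 30 chips, eligible: B, C, E
Pot 4: 36 chips, eligible: C, E

Derivation:
Contributions: A=41, B=100, C=118, D=90, E=118
Pot levels (distinct totals of non-folded players): 41, 90, 100, 118
Layer 1-41: 41 each from A, B, C, D, E = 41*5 = 205 chips; eligible A, B, C, D, E
Layer 42-90: 49 each from B, C, D, E = 49*4 = 196 chips; eligible B, C, D, E
Layer 91-100: 10 each from B, C, E = 10*3 = 30 chips; eligible B, C, E
Layer 101-118: 18 each from C, E = 18*2 = 36 chips; eligible C, E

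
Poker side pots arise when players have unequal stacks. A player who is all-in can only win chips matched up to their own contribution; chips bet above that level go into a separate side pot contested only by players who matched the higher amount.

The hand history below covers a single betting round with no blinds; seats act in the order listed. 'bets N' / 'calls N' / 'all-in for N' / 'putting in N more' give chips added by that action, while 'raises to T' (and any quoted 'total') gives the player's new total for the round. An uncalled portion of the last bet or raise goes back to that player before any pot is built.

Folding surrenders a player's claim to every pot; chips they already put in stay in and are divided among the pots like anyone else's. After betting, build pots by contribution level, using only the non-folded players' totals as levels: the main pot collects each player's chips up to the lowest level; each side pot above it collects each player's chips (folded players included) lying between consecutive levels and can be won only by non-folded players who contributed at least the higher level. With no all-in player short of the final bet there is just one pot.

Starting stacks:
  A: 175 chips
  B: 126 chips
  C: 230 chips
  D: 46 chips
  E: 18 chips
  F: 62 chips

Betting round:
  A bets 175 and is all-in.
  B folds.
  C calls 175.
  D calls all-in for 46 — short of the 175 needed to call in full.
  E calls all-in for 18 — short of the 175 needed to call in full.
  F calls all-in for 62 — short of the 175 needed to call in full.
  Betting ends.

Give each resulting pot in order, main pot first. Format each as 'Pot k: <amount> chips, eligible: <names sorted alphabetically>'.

Pot 1: 90 chips, eligible: A, C, D, E, F
Pot 2: 112 chips, eligible: A, C, D, F
Pot 3: 48 chips, eligible: A, C, F
Pot 4: 226 chips, eligible: A, C

Derivation:
Contributions: A=175, C=175, D=46, E=18, F=62
Folded: B
Pot levels (distinct totals of non-folded players): 18, 46, 62, 175
Layer 1-18: 18 each from A, C, D, E, F = 18*5 = 90 chips; eligible A, C, D, E, F
Layer 19-46: 28 each from A, C, D, F = 28*4 = 112 chips; eligible A, C, D, F
Layer 47-62: 16 each from A, C, F = 16*3 = 48 chips; eligible A, C, F
Layer 63-175: 113 each from A, C = 113*2 = 226 chips; eligible A, C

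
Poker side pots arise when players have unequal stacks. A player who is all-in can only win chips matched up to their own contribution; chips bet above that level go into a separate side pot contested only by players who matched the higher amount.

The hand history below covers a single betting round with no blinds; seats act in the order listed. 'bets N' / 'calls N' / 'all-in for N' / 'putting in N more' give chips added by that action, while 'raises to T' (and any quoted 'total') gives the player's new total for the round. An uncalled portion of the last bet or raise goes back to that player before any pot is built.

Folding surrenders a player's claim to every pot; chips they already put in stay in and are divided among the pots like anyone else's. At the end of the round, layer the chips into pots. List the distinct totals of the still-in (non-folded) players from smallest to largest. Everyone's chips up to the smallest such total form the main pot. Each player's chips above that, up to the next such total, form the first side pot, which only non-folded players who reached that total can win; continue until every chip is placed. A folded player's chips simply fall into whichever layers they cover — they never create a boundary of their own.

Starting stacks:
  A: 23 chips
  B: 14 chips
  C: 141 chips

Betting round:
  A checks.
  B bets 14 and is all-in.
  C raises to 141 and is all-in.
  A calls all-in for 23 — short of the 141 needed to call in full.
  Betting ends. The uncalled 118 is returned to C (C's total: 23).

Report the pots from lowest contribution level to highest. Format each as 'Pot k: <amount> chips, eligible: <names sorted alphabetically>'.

Contributions (after 118 returned to C): A=23, B=14, C=23
Pot levels (distinct totals of non-folded players): 14, 23
Layer 1-14: 14 each from A, B, C = 14*3 = 42 chips; eligible A, B, C
Layer 15-23: 9 each from A, C = 9*2 = 18 chips; eligible A, C

Pot 1: 42 chips, eligible: A, B, C
Pot 2: 18 chips, eligible: A, C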